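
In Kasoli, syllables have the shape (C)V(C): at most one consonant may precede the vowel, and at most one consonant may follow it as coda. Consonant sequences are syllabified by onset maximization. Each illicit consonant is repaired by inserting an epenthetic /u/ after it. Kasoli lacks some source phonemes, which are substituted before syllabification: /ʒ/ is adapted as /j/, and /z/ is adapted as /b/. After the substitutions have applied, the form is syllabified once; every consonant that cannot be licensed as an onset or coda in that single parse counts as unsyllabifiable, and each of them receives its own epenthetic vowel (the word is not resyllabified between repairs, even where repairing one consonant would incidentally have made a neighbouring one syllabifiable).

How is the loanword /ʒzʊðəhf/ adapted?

jubʊðəhfu

Substitution: /ʒ/ → /j/, /z/ → /b/, giving /jbʊðəhf/.
The consonants /j/, /f/ cannot be parsed into a legal (C)V(C) syllable (at most one coda consonant is licensed; onsets are limited to one consonant).
Inserting the epenthetic vowel yields /j/ → /ju/, /f/ → /fu/.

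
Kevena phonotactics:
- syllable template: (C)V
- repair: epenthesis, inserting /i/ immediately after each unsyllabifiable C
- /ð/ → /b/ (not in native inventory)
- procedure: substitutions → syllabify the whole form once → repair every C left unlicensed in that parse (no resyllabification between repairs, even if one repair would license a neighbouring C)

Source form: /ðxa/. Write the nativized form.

bixa

Substitution: /ð/ → /b/, giving /bxa/.
Syllabifying with onset maximization leaves /b/ stranded (no codas are permitted; onsets are limited to one consonant).
Each unlicensed consonant becomes the onset of a new syllable: /b/ → /bi/.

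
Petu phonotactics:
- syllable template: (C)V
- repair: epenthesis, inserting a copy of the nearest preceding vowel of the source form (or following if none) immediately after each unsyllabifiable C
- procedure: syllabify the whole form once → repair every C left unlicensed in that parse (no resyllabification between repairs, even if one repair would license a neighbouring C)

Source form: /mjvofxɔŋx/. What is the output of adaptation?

mojovofoxɔŋɔxɔ

Under (C)V, the unsyllabifiable consonants are /m/, /j/, /f/, /ŋ/, /x/ (no codas are permitted; onsets are limited to one consonant).
Each unlicensed consonant becomes the onset of a new syllable: /m/ → /mo/, /j/ → /jo/, /f/ → /fo/, /ŋ/ → /ŋɔ/, /x/ → /xɔ/.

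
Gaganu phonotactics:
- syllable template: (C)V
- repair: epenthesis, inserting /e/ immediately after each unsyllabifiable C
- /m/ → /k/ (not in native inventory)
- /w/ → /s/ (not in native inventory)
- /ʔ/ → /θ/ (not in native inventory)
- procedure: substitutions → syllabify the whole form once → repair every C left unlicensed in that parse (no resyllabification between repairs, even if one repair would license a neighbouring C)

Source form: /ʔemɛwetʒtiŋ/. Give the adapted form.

Substitution: /ʔ/ → /θ/, /m/ → /k/, /w/ → /s/, giving /θekɛsetʒtiŋ/.
Under (C)V, the unsyllabifiable consonants are /t/, /ʒ/, /ŋ/ (no codas are permitted; onsets are limited to one consonant).
Epenthesis after each stranded consonant: /t/ → /te/, /ʒ/ → /ʒe/, /ŋ/ → /ŋe/.

θekɛseteʒetiŋe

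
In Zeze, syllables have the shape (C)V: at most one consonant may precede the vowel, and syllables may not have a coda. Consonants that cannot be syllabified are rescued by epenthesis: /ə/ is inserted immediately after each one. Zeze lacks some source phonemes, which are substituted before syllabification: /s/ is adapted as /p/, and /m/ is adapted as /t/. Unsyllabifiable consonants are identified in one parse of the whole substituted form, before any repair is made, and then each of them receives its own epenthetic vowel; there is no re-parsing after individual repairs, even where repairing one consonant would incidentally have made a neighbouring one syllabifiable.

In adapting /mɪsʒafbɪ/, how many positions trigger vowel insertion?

2

After substitution the input is /tɪpʒafbɪ/.
The unsyllabifiable consonants are /p/, /f/; each receives one epenthetic vowel.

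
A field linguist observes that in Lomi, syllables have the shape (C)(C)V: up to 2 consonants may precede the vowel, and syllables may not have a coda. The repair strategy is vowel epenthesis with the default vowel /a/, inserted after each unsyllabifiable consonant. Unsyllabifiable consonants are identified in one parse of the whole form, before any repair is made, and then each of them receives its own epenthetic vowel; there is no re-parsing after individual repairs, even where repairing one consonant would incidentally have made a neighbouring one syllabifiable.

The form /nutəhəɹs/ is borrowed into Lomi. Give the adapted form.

The consonants /ɹ/, /s/ cannot be parsed into a legal (C)(C)V syllable (no codas are permitted; onsets may contain at most 2 consonants).
Epenthesis after each stranded consonant: /ɹ/ → /ɹa/, /s/ → /sa/.

nutəhəɹasa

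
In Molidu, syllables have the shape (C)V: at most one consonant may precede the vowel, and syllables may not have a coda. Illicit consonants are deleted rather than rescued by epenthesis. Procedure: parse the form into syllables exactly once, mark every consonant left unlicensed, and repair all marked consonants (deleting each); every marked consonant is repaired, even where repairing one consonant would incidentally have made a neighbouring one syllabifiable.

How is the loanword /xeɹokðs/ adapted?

The consonants /k/, /ð/, /s/ cannot be parsed into a legal (C)V syllable (no codas are permitted; onsets are limited to one consonant).
Deletion applies to /k/, /ð/, /s/.

xeɹo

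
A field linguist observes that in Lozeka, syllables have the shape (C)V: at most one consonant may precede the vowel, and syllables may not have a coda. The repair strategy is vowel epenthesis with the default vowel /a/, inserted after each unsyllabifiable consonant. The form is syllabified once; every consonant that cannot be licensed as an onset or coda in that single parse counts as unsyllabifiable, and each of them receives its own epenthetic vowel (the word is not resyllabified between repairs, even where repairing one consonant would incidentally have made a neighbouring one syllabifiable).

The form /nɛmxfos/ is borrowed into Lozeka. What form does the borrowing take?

The consonants /m/, /x/, /s/ cannot be parsed into a legal (C)V syllable (no codas are permitted; onsets are limited to one consonant).
Inserting the epenthetic vowel yields /m/ → /ma/, /x/ → /xa/, /s/ → /sa/.

nɛmaxafosa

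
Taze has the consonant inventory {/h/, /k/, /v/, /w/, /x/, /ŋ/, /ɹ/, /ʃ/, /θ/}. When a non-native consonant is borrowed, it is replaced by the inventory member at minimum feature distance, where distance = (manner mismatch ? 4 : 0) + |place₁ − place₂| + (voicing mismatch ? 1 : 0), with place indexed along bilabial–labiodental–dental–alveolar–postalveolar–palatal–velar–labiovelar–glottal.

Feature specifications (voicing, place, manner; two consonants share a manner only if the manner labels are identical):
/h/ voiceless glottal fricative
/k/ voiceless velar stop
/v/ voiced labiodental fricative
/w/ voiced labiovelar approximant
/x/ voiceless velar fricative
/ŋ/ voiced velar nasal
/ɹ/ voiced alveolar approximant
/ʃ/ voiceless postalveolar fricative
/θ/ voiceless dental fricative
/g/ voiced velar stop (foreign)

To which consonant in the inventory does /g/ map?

/k/ is closest: same manner (stop), place distance 0 (velar→velar), voicing differs (+1); total 1. Next closest is /ŋ/ at distance 4.

k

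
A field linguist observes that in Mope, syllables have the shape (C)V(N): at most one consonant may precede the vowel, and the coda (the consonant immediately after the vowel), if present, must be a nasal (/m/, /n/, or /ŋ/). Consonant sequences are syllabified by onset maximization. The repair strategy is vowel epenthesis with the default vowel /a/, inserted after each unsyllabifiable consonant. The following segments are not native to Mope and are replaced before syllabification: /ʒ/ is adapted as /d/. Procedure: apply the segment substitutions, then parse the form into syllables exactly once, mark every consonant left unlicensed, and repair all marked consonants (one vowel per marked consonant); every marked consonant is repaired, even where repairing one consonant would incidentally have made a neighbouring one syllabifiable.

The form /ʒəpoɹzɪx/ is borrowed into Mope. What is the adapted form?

dəpoɹazɪxa

Substitution: /ʒ/ → /d/, giving /dəpoɹzɪx/.
The consonants /ɹ/, /x/ cannot be parsed into a legal (C)V(N) syllable (only a nasal (/m/, /n/, or /ŋ/) is licensed in coda position; onsets are limited to one consonant).
Each unlicensed consonant becomes the onset of a new syllable: /ɹ/ → /ɹa/, /x/ → /xa/.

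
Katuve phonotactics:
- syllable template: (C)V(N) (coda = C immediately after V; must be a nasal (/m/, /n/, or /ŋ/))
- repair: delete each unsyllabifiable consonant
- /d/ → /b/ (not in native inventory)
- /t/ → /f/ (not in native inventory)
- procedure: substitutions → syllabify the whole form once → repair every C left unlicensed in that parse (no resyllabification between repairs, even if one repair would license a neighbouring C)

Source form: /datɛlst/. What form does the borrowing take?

bafɛ

Substitution: /d/ → /b/, /t/ → /f/, giving /bafɛlsf/.
The consonants /l/, /s/, /f/ cannot be parsed into a legal (C)V(N) syllable (only a nasal (/m/, /n/, or /ŋ/) is licensed in coda position; onsets are limited to one consonant).
Each unlicensed consonant is deleted: /l/, /s/, /f/.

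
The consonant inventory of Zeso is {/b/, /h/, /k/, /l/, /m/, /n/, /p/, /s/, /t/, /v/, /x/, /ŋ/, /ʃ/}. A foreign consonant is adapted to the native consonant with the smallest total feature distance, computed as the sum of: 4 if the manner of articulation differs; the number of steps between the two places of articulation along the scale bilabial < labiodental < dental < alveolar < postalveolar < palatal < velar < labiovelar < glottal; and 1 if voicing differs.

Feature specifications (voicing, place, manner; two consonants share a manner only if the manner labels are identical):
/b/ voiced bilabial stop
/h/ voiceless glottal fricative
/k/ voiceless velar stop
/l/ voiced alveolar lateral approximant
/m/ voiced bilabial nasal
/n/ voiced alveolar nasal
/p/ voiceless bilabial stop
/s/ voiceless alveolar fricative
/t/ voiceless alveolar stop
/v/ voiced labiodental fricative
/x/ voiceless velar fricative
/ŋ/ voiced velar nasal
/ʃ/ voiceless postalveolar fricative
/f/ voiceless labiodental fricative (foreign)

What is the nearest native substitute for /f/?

v

/v/ is closest: same manner (fricative), place distance 0 (labiodental→labiodental), voicing differs (+1); total 1. Next closest is /s/ at distance 2.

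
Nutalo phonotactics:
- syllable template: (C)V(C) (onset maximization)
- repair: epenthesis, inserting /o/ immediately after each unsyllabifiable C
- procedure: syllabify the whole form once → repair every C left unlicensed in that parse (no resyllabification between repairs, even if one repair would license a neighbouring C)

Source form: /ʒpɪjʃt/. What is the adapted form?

ʒopɪjʃoto

Under (C)V(C), the unsyllabifiable consonants are /ʒ/, /ʃ/, /t/ (at most one coda consonant is licensed; onsets are limited to one consonant).
Inserting the epenthetic vowel yields /ʒ/ → /ʒo/, /ʃ/ → /ʃo/, /t/ → /to/.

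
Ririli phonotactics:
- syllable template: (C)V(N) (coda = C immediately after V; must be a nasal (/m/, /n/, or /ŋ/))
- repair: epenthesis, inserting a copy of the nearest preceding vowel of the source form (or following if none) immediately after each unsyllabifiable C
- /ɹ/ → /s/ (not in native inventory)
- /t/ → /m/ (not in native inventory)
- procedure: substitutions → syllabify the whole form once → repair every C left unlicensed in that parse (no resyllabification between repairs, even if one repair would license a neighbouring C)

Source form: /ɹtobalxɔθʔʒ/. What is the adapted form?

somobalaxɔθɔʔɔʒɔ

Substitution: /ɹ/ → /s/, /t/ → /m/, giving /smobalxɔθʔʒ/.
Syllabifying with onset maximization leaves /s/, /l/, /θ/, /ʔ/, /ʒ/ stranded (only a nasal (/m/, /n/, or /ŋ/) is licensed in coda position; onsets are limited to one consonant).
Each unlicensed consonant becomes the onset of a new syllable: /s/ → /so/, /l/ → /la/, /θ/ → /θɔ/, /ʔ/ → /ʔɔ/, /ʒ/ → /ʒɔ/.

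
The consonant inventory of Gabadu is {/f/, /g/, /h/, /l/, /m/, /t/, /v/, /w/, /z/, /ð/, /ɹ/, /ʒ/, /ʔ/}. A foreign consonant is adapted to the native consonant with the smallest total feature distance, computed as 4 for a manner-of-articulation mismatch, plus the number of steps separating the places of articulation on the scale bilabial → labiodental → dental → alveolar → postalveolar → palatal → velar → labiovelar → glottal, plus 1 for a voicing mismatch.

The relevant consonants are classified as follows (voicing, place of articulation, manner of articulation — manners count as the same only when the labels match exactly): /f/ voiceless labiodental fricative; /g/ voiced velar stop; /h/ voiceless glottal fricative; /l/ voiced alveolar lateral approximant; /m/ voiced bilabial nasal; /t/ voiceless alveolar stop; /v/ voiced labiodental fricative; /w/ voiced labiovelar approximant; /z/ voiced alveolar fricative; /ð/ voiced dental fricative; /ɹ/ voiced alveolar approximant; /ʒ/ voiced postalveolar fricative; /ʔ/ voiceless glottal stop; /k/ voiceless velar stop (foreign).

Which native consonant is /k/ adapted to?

g

/g/ is closest: same manner (stop), place distance 0 (velar→velar), voicing differs (+1); total 1. Next closest is /ʔ/ at distance 2.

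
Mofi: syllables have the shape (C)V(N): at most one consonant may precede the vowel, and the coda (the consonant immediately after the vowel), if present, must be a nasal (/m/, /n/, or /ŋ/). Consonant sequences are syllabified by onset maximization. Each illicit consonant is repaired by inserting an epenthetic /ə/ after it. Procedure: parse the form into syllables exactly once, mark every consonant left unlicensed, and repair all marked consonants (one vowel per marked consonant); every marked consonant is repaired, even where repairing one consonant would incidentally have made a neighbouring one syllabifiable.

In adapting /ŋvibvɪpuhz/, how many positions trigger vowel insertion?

4

The unsyllabifiable consonants are /ŋ/, /b/, /h/, /z/; each receives one epenthetic vowel.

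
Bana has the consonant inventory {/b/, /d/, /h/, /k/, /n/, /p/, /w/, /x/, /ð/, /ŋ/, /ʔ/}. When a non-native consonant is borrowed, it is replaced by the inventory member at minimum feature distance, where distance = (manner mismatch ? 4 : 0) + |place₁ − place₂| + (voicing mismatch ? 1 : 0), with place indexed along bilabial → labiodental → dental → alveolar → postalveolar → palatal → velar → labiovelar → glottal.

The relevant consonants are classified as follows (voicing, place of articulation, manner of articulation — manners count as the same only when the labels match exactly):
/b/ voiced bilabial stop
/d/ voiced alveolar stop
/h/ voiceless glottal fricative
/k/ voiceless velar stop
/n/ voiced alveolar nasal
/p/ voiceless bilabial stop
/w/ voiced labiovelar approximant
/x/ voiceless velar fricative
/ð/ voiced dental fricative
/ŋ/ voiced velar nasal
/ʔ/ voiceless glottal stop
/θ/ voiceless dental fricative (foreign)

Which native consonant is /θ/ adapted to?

ð

/ð/ is closest: same manner (fricative), place distance 0 (dental→dental), voicing differs (+1); total 1. Next closest is /x/ at distance 4.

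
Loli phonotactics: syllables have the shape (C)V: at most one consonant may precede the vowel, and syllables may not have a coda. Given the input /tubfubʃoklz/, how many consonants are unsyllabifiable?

5

The consonants /b/, /b/, /k/, /l/, /z/ cannot be parsed into a legal (C)V syllable (no codas are permitted; onsets are limited to one consonant).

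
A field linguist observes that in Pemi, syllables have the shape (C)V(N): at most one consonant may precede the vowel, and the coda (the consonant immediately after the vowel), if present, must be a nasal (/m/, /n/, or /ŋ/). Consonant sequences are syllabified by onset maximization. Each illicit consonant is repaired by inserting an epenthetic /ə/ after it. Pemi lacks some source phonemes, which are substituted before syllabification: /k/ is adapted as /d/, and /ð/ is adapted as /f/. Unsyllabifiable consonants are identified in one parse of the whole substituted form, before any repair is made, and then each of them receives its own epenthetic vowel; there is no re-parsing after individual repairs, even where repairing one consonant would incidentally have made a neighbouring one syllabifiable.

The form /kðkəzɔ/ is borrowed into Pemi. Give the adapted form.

dəfədəzɔ

Substitution: /k/ → /d/, /ð/ → /f/, giving /dfdəzɔ/.
Under (C)V(N), the unsyllabifiable consonants are /d/, /f/ (only a nasal (/m/, /n/, or /ŋ/) is licensed in coda position; onsets are limited to one consonant).
Epenthesis after each stranded consonant: /d/ → /də/, /f/ → /fə/.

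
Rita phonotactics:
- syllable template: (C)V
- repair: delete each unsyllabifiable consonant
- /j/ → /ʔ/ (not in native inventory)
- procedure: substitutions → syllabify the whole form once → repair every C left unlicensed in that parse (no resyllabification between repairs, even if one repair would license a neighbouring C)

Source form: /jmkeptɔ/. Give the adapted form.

Substitution: /j/ → /ʔ/, giving /ʔmkeptɔ/.
Under (C)V, the unsyllabifiable consonants are /ʔ/, /m/, /p/ (no codas are permitted; onsets are limited to one consonant).
Deleting the stranded consonants removes /ʔ/, /m/, /p/.

ketɔ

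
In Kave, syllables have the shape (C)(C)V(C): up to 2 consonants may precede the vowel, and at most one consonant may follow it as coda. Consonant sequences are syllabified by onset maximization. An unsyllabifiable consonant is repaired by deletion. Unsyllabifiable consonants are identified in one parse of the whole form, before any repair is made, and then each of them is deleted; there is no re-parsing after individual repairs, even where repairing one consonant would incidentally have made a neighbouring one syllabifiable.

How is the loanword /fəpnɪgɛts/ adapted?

fəpnɪgɛt

The consonants /s/ cannot be parsed into a legal (C)(C)V(C) syllable (at most one coda consonant is licensed; onsets may contain at most 2 consonants).
Deletion applies to /s/.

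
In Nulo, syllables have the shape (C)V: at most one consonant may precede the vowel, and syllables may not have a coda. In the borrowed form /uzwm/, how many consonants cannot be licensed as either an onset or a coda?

Syllabifying with onset maximization leaves /z/, /w/, /m/ stranded (no codas are permitted; onsets are limited to one consonant).

3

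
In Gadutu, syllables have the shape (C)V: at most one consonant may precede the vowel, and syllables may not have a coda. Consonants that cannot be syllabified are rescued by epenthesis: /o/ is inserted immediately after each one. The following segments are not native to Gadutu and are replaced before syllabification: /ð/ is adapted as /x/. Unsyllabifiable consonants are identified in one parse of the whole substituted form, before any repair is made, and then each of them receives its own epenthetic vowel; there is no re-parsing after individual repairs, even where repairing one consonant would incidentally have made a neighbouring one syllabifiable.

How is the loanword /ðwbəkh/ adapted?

xowobəkoho

Substitution: /ð/ → /x/, giving /xwbəkh/.
Under (C)V, the unsyllabifiable consonants are /x/, /w/, /k/, /h/ (no codas are permitted; onsets are limited to one consonant).
Each unlicensed consonant becomes the onset of a new syllable: /x/ → /xo/, /w/ → /wo/, /k/ → /ko/, /h/ → /ho/.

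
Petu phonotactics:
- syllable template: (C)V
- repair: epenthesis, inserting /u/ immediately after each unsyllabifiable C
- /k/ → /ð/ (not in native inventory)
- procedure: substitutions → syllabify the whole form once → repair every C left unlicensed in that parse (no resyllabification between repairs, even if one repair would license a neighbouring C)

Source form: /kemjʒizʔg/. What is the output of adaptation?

Substitution: /k/ → /ð/, giving /ðemjʒizʔg/.
Under (C)V, the unsyllabifiable consonants are /m/, /j/, /z/, /ʔ/, /g/ (no codas are permitted; onsets are limited to one consonant).
Epenthesis after each stranded consonant: /m/ → /mu/, /j/ → /ju/, /z/ → /zu/, /ʔ/ → /ʔu/, /g/ → /gu/.

ðemujuʒizuʔugu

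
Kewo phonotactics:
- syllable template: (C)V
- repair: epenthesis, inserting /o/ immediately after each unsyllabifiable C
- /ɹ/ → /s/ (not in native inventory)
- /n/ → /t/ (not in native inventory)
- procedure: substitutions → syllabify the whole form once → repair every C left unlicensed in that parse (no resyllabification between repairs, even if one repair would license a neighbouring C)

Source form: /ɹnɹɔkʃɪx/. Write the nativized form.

Substitution: /ɹ/ → /s/, /n/ → /t/, giving /stsɔkʃɪx/.
Under (C)V, the unsyllabifiable consonants are /s/, /t/, /k/, /x/ (no codas are permitted; onsets are limited to one consonant).
Each unlicensed consonant becomes the onset of a new syllable: /s/ → /so/, /t/ → /to/, /k/ → /ko/, /x/ → /xo/.

sotosɔkoʃɪxo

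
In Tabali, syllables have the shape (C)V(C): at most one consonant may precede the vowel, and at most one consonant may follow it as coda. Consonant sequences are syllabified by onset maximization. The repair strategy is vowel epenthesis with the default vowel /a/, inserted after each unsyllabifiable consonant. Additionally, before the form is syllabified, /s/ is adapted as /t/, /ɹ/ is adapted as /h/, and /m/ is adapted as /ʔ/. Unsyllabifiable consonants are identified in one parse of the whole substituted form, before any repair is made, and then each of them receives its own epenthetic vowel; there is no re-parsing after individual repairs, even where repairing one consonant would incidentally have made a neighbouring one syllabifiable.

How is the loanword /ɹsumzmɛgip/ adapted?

Substitution: /ɹ/ → /h/, /s/ → /t/, /m/ → /ʔ/, giving /htuʔzʔɛgip/.
The consonants /h/, /z/ cannot be parsed into a legal (C)V(C) syllable (at most one coda consonant is licensed; onsets are limited to one consonant).
Inserting the epenthetic vowel yields /h/ → /ha/, /z/ → /za/.

hatuʔzaʔɛgip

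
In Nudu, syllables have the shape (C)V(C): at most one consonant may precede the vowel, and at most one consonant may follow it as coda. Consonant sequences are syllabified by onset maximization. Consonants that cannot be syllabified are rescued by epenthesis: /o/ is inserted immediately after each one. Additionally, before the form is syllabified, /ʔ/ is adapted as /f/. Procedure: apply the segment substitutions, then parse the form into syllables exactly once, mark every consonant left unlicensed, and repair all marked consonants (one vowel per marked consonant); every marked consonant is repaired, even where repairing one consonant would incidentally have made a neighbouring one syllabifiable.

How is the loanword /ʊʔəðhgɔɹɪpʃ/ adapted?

Substitution: /ʔ/ → /f/, giving /ʊfəðhgɔɹɪpʃ/.
Under (C)V(C), the unsyllabifiable consonants are /h/, /ʃ/ (at most one coda consonant is licensed; onsets are limited to one consonant).
Inserting the epenthetic vowel yields /h/ → /ho/, /ʃ/ → /ʃo/.

ʊfəðhogɔɹɪpʃo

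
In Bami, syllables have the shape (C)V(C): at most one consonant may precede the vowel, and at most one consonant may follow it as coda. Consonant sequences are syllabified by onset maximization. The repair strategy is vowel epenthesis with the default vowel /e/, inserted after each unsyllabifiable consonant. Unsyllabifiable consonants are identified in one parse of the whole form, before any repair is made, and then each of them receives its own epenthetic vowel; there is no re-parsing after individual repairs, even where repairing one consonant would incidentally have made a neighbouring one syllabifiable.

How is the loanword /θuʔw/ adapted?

The consonants /w/ cannot be parsed into a legal (C)V(C) syllable (at most one coda consonant is licensed; onsets are limited to one consonant).
Epenthesis after each stranded consonant: /w/ → /we/.

θuʔwe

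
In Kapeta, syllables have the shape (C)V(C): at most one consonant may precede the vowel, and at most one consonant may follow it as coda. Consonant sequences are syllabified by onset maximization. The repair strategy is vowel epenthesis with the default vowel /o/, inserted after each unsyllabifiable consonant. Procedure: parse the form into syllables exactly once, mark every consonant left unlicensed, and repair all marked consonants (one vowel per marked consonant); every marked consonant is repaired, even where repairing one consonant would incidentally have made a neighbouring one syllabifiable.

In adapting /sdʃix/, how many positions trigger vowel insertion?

2

The unsyllabifiable consonants are /s/, /d/; each receives one epenthetic vowel.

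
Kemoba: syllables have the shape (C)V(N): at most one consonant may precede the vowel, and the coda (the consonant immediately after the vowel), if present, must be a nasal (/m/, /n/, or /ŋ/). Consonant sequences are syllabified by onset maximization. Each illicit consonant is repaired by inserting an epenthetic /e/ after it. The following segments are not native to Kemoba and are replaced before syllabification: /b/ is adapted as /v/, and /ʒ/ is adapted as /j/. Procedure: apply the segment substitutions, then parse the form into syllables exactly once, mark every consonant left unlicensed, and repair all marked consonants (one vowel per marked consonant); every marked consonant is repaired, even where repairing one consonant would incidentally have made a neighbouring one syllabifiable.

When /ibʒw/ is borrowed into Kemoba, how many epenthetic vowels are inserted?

After substitution the input is /ivjw/.
The unsyllabifiable consonants are /v/, /j/, /w/; each receives one epenthetic vowel.

3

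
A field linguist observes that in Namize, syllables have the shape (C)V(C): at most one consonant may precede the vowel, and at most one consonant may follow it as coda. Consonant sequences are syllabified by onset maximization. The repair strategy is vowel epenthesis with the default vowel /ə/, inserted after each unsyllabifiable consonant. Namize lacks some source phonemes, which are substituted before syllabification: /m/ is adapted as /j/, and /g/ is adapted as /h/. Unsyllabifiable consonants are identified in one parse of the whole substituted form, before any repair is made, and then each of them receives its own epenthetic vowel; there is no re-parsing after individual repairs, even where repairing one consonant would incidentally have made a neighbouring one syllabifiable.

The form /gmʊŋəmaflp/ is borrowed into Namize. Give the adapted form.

həjʊŋəjafləpə

Substitution: /g/ → /h/, /m/ → /j/, giving /hjʊŋəjaflp/.
Under (C)V(C), the unsyllabifiable consonants are /h/, /l/, /p/ (at most one coda consonant is licensed; onsets are limited to one consonant).
Each unlicensed consonant becomes the onset of a new syllable: /h/ → /hə/, /l/ → /lə/, /p/ → /pə/.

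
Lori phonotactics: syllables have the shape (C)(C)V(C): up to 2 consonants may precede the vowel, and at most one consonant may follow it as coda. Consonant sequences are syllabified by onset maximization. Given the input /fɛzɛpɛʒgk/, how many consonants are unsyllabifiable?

2

Under (C)(C)V(C), the unsyllabifiable consonants are /g/, /k/ (at most one coda consonant is licensed; onsets may contain at most 2 consonants).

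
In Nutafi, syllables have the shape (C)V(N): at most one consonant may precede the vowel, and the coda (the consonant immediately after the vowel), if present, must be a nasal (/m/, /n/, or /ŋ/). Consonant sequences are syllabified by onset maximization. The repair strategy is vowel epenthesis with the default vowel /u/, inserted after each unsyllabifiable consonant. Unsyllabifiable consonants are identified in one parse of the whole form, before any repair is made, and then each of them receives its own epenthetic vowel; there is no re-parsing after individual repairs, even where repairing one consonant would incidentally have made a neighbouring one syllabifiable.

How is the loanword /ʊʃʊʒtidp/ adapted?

Syllabifying with onset maximization leaves /ʒ/, /d/, /p/ stranded (only a nasal (/m/, /n/, or /ŋ/) is licensed in coda position; onsets are limited to one consonant).
Each unlicensed consonant becomes the onset of a new syllable: /ʒ/ → /ʒu/, /d/ → /du/, /p/ → /pu/.

ʊʃʊʒutidupu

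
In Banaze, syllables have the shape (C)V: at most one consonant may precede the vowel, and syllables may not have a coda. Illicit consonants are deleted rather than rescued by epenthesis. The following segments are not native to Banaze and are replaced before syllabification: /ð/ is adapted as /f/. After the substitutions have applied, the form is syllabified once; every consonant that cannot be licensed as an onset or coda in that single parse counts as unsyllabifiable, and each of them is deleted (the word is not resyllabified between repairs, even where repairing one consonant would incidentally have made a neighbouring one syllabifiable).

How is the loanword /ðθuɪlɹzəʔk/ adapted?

Substitution: /ð/ → /f/, giving /fθuɪlɹzəʔk/.
Syllabifying with onset maximization leaves /f/, /l/, /ɹ/, /ʔ/, /k/ stranded (no codas are permitted; onsets are limited to one consonant).
Each unlicensed consonant is deleted: /f/, /l/, /ɹ/, /ʔ/, /k/.

θuɪzə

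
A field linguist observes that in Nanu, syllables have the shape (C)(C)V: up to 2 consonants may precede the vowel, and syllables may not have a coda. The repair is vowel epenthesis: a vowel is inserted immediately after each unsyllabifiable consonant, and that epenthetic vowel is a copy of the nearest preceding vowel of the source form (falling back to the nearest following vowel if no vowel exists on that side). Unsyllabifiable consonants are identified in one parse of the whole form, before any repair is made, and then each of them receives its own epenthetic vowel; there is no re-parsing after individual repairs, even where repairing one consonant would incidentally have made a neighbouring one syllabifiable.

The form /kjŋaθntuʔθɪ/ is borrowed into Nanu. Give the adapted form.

kajŋaθantuʔθɪ

The consonants /k/, /θ/ cannot be parsed into a legal (C)(C)V syllable (no codas are permitted; onsets may contain at most 2 consonants).
Inserting the epenthetic vowel yields /k/ → /ka/, /θ/ → /θa/.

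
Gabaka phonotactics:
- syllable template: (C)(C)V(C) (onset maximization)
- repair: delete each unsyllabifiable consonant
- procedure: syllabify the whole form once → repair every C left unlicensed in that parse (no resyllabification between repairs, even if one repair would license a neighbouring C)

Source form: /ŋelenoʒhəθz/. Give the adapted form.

Syllabifying with onset maximization leaves /z/ stranded (at most one coda consonant is licensed; onsets may contain at most 2 consonants).
Deletion applies to /z/.

ŋelenoʒhəθ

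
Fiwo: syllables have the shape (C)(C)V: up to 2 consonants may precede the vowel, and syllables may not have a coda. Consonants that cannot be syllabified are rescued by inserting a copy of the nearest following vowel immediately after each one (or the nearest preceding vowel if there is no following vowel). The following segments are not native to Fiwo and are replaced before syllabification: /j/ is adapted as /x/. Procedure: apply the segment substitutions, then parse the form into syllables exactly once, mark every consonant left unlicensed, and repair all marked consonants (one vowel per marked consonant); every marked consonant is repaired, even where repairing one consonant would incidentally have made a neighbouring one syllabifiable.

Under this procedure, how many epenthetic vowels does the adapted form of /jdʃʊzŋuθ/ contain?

After substitution the input is /xdʃʊzŋuθ/.
The unsyllabifiable consonants are /x/, /θ/; each receives one epenthetic vowel.

2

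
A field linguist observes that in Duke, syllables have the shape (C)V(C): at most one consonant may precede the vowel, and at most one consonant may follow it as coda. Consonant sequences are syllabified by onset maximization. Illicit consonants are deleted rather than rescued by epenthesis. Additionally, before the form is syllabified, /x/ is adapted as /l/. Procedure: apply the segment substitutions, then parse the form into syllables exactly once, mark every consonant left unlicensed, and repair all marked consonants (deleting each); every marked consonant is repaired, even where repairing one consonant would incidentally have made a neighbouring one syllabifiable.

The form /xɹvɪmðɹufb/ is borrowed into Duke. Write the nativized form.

vɪmɹuf

Substitution: /x/ → /l/, giving /lɹvɪmðɹufb/.
Under (C)V(C), the unsyllabifiable consonants are /l/, /ɹ/, /ð/, /b/ (at most one coda consonant is licensed; onsets are limited to one consonant).
Deletion applies to /l/, /ɹ/, /ð/, /b/.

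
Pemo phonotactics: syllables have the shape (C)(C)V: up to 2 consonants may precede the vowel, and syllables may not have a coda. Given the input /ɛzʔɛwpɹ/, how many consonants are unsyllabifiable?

3

Under (C)(C)V, the unsyllabifiable consonants are /w/, /p/, /ɹ/ (no codas are permitted; onsets may contain at most 2 consonants).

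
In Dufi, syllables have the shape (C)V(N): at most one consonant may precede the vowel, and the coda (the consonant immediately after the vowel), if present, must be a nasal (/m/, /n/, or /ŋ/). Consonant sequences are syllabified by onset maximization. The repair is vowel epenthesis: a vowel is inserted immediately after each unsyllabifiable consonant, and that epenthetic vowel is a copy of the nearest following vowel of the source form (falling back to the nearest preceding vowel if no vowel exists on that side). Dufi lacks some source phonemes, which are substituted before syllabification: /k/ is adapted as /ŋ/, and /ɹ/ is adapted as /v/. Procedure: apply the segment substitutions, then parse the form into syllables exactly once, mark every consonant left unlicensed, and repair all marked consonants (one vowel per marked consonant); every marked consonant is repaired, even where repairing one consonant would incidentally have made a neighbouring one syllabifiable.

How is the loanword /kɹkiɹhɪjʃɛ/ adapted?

ŋiviŋivɪhɪjɛʃɛ

Substitution: /k/ → /ŋ/, /ɹ/ → /v/, giving /ŋvŋivhɪjʃɛ/.
Under (C)V(N), the unsyllabifiable consonants are /ŋ/, /v/, /v/, /j/ (only a nasal (/m/, /n/, or /ŋ/) is licensed in coda position; onsets are limited to one consonant).
Each unlicensed consonant becomes the onset of a new syllable: /ŋ/ → /ŋi/, /v/ → /vi/, /v/ → /vɪ/, /j/ → /jɛ/.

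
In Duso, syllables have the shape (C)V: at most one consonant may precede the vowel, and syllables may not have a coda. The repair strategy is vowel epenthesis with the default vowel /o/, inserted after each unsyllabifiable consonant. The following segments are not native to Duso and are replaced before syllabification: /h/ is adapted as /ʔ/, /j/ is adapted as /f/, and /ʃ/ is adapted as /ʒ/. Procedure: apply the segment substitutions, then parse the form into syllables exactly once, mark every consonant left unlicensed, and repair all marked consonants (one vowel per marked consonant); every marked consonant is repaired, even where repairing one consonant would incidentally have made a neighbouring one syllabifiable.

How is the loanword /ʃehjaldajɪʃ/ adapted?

ʒeʔofalodafɪʒo

Substitution: /ʃ/ → /ʒ/, /h/ → /ʔ/, /j/ → /f/, giving /ʒeʔfaldafɪʒ/.
The consonants /ʔ/, /l/, /ʒ/ cannot be parsed into a legal (C)V syllable (no codas are permitted; onsets are limited to one consonant).
Inserting the epenthetic vowel yields /ʔ/ → /ʔo/, /l/ → /lo/, /ʒ/ → /ʒo/.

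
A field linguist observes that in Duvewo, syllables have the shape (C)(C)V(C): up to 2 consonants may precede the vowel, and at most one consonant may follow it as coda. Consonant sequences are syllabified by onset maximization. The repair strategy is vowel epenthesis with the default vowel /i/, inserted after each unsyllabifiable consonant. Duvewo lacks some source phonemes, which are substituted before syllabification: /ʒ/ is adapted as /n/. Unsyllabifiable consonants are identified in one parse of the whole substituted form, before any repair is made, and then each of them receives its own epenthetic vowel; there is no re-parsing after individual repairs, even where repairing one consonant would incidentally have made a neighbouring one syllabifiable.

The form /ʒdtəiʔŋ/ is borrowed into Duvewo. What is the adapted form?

nidtəiʔŋi

Substitution: /ʒ/ → /n/, giving /ndtəiʔŋ/.
The consonants /n/, /ŋ/ cannot be parsed into a legal (C)(C)V(C) syllable (at most one coda consonant is licensed; onsets may contain at most 2 consonants).
Epenthesis after each stranded consonant: /n/ → /ni/, /ŋ/ → /ŋi/.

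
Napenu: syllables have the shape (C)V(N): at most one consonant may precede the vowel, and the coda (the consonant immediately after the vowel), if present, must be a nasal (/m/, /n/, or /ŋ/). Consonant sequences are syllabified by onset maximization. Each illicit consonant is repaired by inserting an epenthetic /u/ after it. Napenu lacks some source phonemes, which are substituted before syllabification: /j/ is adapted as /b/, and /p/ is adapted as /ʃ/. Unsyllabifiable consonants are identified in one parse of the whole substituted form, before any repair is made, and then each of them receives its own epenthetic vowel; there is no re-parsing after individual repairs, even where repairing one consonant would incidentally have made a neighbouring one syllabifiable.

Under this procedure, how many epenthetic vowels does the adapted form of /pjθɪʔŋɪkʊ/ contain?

After substitution the input is /ʃbθɪʔŋɪkʊ/.
The unsyllabifiable consonants are /ʃ/, /b/, /ʔ/; each receives one epenthetic vowel.

3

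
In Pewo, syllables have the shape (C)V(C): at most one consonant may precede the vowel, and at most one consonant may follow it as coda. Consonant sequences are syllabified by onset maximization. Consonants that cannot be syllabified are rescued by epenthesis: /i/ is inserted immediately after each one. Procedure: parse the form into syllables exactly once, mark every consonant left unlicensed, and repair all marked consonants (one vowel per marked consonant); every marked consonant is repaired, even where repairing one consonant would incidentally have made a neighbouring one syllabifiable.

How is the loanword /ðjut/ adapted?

Syllabifying with onset maximization leaves /ð/ stranded (at most one coda consonant is licensed; onsets are limited to one consonant).
Epenthesis after each stranded consonant: /ð/ → /ði/.

ðijut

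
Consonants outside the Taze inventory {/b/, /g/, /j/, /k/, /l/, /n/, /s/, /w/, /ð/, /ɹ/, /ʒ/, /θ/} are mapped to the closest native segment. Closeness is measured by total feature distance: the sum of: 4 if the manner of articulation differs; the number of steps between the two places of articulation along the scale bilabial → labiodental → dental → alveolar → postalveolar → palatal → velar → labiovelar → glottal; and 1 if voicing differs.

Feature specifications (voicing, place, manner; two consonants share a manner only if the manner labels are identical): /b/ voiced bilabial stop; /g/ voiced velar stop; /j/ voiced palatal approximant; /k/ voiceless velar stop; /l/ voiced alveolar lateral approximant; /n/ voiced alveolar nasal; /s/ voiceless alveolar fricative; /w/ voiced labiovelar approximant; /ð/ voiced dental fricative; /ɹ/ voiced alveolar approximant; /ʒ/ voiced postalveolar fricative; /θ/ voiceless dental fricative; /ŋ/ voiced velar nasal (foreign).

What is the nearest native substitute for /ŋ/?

n

/n/ is closest: same manner (nasal), place distance 3 (velar→alveolar), same voicing; total 3. Next closest is /g/ at distance 4.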